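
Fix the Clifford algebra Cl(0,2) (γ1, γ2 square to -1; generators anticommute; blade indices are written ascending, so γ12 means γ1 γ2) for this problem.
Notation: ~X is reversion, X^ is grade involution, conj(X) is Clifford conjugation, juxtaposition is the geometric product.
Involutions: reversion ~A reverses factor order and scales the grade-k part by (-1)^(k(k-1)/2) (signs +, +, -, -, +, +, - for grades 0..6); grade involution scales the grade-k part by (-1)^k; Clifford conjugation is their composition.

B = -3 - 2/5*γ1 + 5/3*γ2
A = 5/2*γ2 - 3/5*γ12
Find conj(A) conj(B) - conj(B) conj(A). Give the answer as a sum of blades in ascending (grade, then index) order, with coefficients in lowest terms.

first term: -25/6 + γ1 + 387/50*γ2 - 4/5*γ12
second term: -25/6 - γ1 + 363/50*γ2 - 14/5*γ12
Answer: 2*γ1 + 12/25*γ2 + 2*γ12


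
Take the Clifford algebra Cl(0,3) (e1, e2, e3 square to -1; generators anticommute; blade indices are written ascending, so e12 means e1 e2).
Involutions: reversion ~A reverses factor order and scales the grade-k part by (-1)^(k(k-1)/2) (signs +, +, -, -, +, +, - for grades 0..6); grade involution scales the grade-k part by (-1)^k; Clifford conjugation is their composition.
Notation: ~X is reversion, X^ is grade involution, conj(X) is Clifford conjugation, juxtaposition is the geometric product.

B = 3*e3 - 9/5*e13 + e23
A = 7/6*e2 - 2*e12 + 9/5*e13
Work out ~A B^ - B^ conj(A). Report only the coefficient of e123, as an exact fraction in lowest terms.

first term: -81/25 - 27/5*e1 - 7/6*e3 - 9/5*e12 - 2*e13 - 71/10*e23 - 39/10*e123
second term: -81/25 + 27/5*e1 - 7/6*e3 + 9/5*e12 + 2*e13 + 1/10*e23 - 81/10*e123
Answer: 21/5


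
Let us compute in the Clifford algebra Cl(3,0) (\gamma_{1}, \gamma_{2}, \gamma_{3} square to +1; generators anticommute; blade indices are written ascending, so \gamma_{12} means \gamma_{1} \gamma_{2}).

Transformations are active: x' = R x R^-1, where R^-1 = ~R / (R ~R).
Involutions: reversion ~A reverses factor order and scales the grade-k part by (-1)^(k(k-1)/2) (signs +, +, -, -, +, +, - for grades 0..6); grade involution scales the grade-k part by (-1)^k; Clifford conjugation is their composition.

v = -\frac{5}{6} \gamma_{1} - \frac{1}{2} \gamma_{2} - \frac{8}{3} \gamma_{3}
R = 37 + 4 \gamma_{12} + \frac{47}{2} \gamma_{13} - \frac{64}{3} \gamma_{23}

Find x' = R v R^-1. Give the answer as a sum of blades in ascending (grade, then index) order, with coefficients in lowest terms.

~R = 37 - 4 \gamma_{12} - \frac{47}{2} \gamma_{13} + \frac{64}{3} \gamma_{23}, and R ~R = \frac{86125}{36}, so R^-1 = ~R / (\frac{86125}{36}).
R v = -\frac{191}{2} \gamma_{1} + \frac{751}{18} \gamma_{2} - \frac{359}{4} \gamma_{3} + \frac{679}{36} \gamma_{123}
Answer: -\frac{97667}{39750} \gamma_{1} + \frac{71}{50} \gamma_{2} - \frac{922}{19875} \gamma_{3}


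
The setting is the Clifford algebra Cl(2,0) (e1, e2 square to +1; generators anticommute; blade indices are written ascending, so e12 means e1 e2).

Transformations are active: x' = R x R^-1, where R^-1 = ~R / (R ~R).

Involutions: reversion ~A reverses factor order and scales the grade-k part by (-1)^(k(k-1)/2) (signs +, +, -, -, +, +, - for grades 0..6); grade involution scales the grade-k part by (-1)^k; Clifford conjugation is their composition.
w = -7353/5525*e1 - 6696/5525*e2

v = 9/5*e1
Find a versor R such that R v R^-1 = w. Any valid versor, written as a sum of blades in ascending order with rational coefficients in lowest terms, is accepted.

Take R = v + w = 2592/5525*e1 - 6696/5525*e2. Because q(v) = q(w) = 81/25, conjugation by R sends v exactly to w.
Answer: 2592/5525*e1 - 6696/5525*e2


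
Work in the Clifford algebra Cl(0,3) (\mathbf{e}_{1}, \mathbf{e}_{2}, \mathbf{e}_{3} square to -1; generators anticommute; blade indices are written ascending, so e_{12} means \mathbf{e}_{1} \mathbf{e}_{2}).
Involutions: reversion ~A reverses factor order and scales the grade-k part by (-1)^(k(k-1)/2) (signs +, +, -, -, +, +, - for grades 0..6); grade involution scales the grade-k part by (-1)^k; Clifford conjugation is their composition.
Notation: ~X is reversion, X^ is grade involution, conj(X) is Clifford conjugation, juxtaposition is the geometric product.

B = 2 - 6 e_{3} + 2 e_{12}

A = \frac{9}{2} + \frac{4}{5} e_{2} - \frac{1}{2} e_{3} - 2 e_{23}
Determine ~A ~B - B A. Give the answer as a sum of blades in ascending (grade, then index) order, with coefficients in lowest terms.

first term: 6 - \frac{8}{5} e_{1} + \frac{68}{5} e_{2} - 28 e_{3} - 9 e_{12} - 4 e_{13} - \frac{4}{5} e_{23} + e_{123}
second term: 6 - \frac{8}{5} e_{1} + \frac{68}{5} e_{2} - 28 e_{3} + 9 e_{12} + 4 e_{13} + \frac{4}{5} e_{23} - e_{123}
Answer: -18 e_{12} - 8 e_{13} - \frac{8}{5} e_{23} + 2 e_{123}


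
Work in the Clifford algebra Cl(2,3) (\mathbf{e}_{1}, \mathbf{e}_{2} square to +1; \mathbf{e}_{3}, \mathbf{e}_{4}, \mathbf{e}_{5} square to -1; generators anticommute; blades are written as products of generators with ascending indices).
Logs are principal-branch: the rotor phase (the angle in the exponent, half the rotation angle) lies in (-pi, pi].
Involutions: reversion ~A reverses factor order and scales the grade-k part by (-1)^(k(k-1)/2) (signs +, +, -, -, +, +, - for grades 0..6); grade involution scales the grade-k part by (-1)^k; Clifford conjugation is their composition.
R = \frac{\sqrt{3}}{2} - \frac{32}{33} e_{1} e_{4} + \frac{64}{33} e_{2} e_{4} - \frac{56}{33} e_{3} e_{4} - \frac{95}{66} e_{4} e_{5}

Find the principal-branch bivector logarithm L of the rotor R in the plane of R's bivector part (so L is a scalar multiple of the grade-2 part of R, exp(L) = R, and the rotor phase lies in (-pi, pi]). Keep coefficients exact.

The scalar part of R is \frac{\sqrt{3}}{2}, so the principal-branch rotor phase is pinned; divide the bivector part by its sine to get the unit plane — L is the phase times that plane.
Concretely: cos(phase) = \frac{\sqrt{3}}{2} gives phase = ±\frac{\pi}{6}, and since phase/sin(phase) is even the sign is immaterial: L = (phase/sin(phase)) * <R>_2 = (\frac{\pi}{3}) * <R>_2.
Answer: - \frac{32 \pi}{99} e_{1} e_{4} + \frac{64 \pi}{99} e_{2} e_{4} - \frac{56 \pi}{99} e_{3} e_{4} - \frac{95 \pi}{198} e_{4} e_{5}


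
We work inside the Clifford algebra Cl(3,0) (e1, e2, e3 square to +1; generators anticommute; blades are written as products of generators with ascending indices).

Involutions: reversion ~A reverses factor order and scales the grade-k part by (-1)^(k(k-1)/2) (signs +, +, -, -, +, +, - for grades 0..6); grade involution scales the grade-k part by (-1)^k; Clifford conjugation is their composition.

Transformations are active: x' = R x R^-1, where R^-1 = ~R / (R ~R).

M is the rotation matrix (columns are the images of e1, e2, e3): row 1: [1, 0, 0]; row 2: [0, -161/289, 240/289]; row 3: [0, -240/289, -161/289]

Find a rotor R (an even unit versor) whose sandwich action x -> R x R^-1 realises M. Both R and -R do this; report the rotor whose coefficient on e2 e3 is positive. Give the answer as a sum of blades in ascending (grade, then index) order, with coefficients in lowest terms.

Method: write R = a + b12*e1 e2 + b13*e1 e3 + b23*e2 e3 with a^2 + b12^2 + b13^2 + b23^2 = 1 (so R^-1 = ~R). Expanding the columns R e_j ~R gives tr M = 4a^2 - 1 and, from the antisymmetric part, M21 - M12 = -4a*b12, M13 - M31 = 4a*b13, M32 - M23 = -4a*b23.
Here tr M = -33/289, so a^2 = (1 + tr M)/4 = 64/289 and a = ±8/17. Taking a = 8/17: M21 - M12 = 0, M13 - M31 = 0, M32 - M23 = -480/289, giving b12 = 0, b13 = 0, b23 = 15/17, i.e. R = 8/17 + 15/17*e2 e3.
Its e2 e3 coefficient is already positive.
Answer: 8/17 + 15/17*e2 e3. Sheet selection: the two-to-one cover makes ±R indistinguishable at the matrix level (trace -33/289), so uniqueness comes from the required sign on e2 e3.


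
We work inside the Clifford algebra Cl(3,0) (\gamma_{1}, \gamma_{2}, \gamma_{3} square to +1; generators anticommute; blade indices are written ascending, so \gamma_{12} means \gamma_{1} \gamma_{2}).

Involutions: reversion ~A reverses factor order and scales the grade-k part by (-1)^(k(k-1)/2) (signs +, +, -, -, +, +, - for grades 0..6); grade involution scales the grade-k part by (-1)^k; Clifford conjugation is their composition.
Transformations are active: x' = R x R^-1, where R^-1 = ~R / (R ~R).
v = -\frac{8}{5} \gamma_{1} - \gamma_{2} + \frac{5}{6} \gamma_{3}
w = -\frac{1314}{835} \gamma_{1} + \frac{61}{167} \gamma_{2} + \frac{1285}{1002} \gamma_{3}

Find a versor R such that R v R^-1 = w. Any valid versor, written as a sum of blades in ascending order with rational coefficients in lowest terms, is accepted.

Reasoning: v^2 = w^2 = \frac{3829}{900} since conjugation preserves the quadratic form; R = v + w = -\frac{530}{167} \gamma_{1} - \frac{106}{167} \gamma_{2} + \frac{1060}{501} \gamma_{3} is then valid when invertible, keeping its own part and reversing (v - w)/2.
Answer: -\frac{530}{167} \gamma_{1} - \frac{106}{167} \gamma_{2} + \frac{1060}{501} \gamma_{3}


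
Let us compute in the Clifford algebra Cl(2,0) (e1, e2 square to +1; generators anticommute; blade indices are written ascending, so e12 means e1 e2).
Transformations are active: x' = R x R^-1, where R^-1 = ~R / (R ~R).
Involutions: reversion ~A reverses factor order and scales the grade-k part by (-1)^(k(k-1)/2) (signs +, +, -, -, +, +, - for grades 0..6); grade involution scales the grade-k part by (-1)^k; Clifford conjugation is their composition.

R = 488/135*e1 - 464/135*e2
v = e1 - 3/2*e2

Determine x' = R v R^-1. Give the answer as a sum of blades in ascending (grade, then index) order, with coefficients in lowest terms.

~R = 488/135*e1 - 464/135*e2, and R ~R = 90688/3645, so R^-1 = ~R / (90688/3645).
R v = 1184/135 - 268/135*e12
Answer: 10971/7085*e1 - 13081/14170*e2


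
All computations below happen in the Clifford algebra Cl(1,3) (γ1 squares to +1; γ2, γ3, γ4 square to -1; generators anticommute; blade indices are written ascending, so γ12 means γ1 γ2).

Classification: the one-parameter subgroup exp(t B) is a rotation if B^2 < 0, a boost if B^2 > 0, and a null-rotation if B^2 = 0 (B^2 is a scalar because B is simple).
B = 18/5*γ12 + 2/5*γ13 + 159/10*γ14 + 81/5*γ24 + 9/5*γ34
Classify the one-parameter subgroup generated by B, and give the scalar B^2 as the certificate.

B^2 term by term: the squares give (18/5)^2*(γ12)^2 + (2/5)^2*(γ13)^2 + (159/10)^2*(γ14)^2 + (81/5)^2*(γ24)^2 + (9/5)^2*(γ34)^2 = 324/25*(+1) + 4/25*(+1) + 25281/100*(+1) + 6561/25*(-1) + 81/25*(-1) = 1/4 (each basis 2-blade squares to minus the product of its generators' squares); cross terms between blades sharing an index anticommute and cancel; the commuting (index-disjoint) pairs give grade-4 terms 2*c*c'*(blade product), which cancel blade by blade — γ1234: 324/25 - 324/25 = 0 — confirming B is simple. So B^2 = 1/4.
Answer: boost, certificate B^2 = 1/4. Note: conjugating B changes its blade decomposition but never the scalar B^2 = 1/4, whose sign settles the classification.


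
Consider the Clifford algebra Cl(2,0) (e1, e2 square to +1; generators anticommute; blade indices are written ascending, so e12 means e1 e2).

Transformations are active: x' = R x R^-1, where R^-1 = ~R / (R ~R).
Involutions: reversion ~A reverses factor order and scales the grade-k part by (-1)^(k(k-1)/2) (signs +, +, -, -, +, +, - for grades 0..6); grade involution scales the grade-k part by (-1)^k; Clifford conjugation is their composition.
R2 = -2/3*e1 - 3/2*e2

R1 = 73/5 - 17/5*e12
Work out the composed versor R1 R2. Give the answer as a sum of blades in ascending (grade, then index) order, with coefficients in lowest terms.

Distribute over the terms of R1 (each basis-blade product reordered to ascending indices, repeated generators contracted through their squares):
(73/5) R2 = -146/15*e1 - 219/10*e2
(-17/5*e12) R2 = 51/10*e1 - 34/15*e2
Summing the partial products and collecting blades:
Answer: -139/30*e1 - 145/6*e2


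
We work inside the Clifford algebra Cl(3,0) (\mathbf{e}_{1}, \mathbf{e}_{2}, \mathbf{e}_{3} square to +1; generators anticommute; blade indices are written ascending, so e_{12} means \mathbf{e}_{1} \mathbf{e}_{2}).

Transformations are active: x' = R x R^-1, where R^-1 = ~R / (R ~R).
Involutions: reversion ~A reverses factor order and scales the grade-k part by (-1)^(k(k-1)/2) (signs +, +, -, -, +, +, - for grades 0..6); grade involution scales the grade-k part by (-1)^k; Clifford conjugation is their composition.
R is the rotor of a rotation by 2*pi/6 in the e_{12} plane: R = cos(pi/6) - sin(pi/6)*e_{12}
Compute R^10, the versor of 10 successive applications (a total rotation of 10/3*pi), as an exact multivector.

Rotor phase runs at HALF the rotation angle; powers of one rotor simply add phase, so after 10 steps in e_{12} the phase is 10*pi/6 = \frac{5 \pi}{3} and R^10 = cos(\frac{5 \pi}{3}) - sin(\frac{5 \pi}{3})*e_{12}.
cos(\frac{5 \pi}{3}) = \frac{1}{2} and sin(\frac{5 \pi}{3}) = - \frac{\sqrt{3}}{2}, so R^10 = \frac{1}{2} + \frac{\sqrt{3}}{2} e_{12}. The net rotation is 4/3*pi (after discarding 1 full turn, each of which contributes a factor -1 to the rotor); the rotor keeps the half-angle phase exactly.
Answer: \frac{1}{2} + \frac{\sqrt{3}}{2} e_{12}


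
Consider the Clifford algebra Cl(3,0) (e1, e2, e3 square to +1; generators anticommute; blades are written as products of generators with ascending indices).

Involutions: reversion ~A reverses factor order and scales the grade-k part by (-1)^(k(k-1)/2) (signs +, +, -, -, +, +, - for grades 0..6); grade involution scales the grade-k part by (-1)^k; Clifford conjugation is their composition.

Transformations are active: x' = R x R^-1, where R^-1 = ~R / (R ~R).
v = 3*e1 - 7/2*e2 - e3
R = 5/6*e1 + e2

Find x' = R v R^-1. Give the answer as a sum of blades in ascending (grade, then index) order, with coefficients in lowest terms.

~R = 5/6*e1 + e2, and R ~R = 61/36, so R^-1 = ~R / (61/36).
R v = -1 - 71/12*e1 e2 - 5/6*e1 e3 - e2 e3
Answer: -243/61*e1 + 283/122*e2 + e3


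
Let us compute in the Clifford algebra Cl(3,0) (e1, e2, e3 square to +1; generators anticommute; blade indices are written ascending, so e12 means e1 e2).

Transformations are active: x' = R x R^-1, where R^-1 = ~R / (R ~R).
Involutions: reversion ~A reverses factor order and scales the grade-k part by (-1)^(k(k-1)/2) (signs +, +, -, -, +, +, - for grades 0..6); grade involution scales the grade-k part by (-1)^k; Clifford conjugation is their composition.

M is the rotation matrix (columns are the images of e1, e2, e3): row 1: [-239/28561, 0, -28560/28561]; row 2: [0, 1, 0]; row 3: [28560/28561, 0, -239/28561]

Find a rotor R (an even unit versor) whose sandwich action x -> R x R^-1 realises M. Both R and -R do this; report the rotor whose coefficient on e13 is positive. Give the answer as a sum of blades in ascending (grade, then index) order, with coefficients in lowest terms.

Method: write R = a + b12*e12 + b13*e13 + b23*e23 with a^2 + b12^2 + b13^2 + b23^2 = 1 (so R^-1 = ~R). Expanding the columns R e_j ~R gives tr M = 4a^2 - 1 and, from the antisymmetric part, M21 - M12 = -4a*b12, M13 - M31 = 4a*b13, M32 - M23 = -4a*b23.
Here tr M = 28083/28561, so a^2 = (1 + tr M)/4 = 14161/28561 and a = ±119/169. Taking a = 119/169: M21 - M12 = 0, M13 - M31 = -57120/28561, M32 - M23 = 0, giving b12 = 0, b13 = -120/169, b23 = 0, i.e. R = 119/169 - 120/169*e13.
Its e13 coefficient is negative, so report the other preimage -R.
Answer: -119/169 + 120/169*e13. Uniqueness: Spin(3) -> SO(3) maps R and -R to the same rotation of trace 28083/28561; fixing the sign of the e13 coefficient removes the ambiguity.


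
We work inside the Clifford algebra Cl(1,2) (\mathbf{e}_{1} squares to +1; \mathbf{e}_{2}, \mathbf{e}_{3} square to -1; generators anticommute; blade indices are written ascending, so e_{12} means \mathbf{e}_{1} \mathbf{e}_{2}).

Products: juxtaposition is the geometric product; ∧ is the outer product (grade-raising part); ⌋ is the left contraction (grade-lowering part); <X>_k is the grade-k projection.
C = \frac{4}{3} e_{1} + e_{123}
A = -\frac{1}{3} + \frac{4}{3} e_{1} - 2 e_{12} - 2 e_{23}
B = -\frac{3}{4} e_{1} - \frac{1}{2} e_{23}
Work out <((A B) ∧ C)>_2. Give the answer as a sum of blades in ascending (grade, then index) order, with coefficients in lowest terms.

step 1: -2 + \frac{1}{4} e_{1} - \frac{3}{2} e_{2} - e_{13} + \frac{1}{6} e_{23} + \frac{5}{6} e_{123}
step 2: -\frac{8}{3} e_{1} + 2 e_{12} - \frac{16}{9} e_{123}
step 3: 2 e_{12}
Answer: 2 e_{12}


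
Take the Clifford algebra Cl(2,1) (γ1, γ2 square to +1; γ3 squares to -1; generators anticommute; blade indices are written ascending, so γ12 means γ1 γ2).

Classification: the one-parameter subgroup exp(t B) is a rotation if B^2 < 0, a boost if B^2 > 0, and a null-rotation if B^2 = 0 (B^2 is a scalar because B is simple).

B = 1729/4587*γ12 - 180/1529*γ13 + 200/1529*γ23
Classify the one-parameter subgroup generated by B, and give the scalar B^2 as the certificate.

B^2 term by term: the squares give (1729/4587)^2*(γ12)^2 + (-180/1529)^2*(γ13)^2 + (200/1529)^2*(γ23)^2 = 2989441/21040569*(-1) + 32400/2337841*(+1) + 40000/2337841*(+1) = -1/9 (each basis 2-blade squares to minus the product of its generators' squares); cross terms between blades sharing an index anticommute and cancel. So B^2 = -1/9.
Answer: rotation, certificate B^2 = -1/9. Certificate logic: -1/9 is a conjugation-invariant scalar, so its sign fixes rotation versus boost versus null-rotation outright.


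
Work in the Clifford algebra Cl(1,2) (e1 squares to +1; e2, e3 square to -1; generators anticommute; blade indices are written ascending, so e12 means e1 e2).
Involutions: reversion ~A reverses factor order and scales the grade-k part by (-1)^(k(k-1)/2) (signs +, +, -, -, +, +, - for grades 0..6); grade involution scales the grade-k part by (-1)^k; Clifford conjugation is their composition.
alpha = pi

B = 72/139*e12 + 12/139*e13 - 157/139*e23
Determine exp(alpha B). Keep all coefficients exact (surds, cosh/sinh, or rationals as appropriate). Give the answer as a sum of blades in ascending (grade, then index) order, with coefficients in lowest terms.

B^2 term by term: the squares give (72/139)^2*(e12)^2 + (12/139)^2*(e13)^2 + (-157/139)^2*(e23)^2 = 5184/19321*(+1) + 144/19321*(+1) + 24649/19321*(-1) = -1 (each basis 2-blade squares to minus the product of its generators' squares); cross terms between blades sharing an index anticommute and cancel. So B^2 = -1.
B^2 = -1 — since the square is negative, the closed form is circular: l = 1, alpha*l = pi, so exp(alpha B) = cos(pi) + (sin(pi)/1)*B = -1 + (0)*B.
Answer: -1


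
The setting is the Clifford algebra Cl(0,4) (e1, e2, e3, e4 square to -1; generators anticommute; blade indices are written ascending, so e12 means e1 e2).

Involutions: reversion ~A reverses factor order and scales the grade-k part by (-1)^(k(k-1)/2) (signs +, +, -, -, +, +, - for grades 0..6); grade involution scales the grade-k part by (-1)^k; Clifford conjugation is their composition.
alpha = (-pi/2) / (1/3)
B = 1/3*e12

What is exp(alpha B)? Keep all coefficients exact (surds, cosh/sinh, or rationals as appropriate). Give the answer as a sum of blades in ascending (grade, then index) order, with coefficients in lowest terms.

B^2 = (1/3)^2*(e12)^2 = 1/9*(-1) = -1/9 (a basis 2-blade squares to minus the product of its generators' squares).
B^2 = -1/9 — the series telescopes trigonometrically here: l = 1/3, alpha*l = -pi/2, so exp(alpha B) = cos(-pi/2) + (sin(-pi/2)/(1/3))*B = 0 + (-3)*B.
Answer: -e12


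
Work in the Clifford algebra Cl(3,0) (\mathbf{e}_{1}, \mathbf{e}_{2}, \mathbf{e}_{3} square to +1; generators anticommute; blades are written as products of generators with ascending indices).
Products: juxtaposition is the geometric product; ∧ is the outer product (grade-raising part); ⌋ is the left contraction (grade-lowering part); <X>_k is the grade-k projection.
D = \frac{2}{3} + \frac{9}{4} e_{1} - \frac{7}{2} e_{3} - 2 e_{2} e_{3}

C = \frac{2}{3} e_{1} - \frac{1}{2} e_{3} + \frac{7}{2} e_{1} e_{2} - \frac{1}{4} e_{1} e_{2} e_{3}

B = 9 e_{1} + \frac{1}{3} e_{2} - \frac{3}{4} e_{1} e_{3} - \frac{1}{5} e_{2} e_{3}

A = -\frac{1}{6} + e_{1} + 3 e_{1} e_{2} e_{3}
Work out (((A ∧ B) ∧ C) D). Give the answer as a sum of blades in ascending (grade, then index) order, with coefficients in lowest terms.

step 1: -\frac{3}{2} e_{1} - \frac{1}{18} e_{2} + \frac{1}{3} e_{1} e_{2} + \frac{1}{8} e_{1} e_{3} + \frac{1}{30} e_{2} e_{3} - \frac{1}{5} e_{1} e_{2} e_{3}
step 2: \frac{1}{27} e_{1} e_{2} + \frac{3}{4} e_{1} e_{3} + \frac{1}{36} e_{2} e_{3} - \frac{13}{90} e_{1} e_{2} e_{3}
step 3: \frac{1}{18} - \frac{1049}{360} e_{1} - \frac{13}{72} e_{2} - \frac{27}{16} e_{3} + \frac{3289}{1620} e_{1} e_{2} + \frac{23}{54} e_{1} e_{3} - \frac{331}{1080} e_{2} e_{3} - \frac{353}{2160} e_{1} e_{2} e_{3}
Answer: \frac{1}{18} - \frac{1049}{360} e_{1} - \frac{13}{72} e_{2} - \frac{27}{16} e_{3} + \frac{3289}{1620} e_{1} e_{2} + \frac{23}{54} e_{1} e_{3} - \frac{331}{1080} e_{2} e_{3} - \frac{353}{2160} e_{1} e_{2} e_{3}


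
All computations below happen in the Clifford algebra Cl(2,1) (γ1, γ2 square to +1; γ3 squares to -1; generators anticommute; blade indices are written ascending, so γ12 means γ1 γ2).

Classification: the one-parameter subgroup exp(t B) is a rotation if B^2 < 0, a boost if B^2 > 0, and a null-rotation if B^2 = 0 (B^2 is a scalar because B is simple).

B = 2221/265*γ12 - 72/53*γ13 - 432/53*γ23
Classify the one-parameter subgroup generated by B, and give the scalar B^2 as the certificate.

B^2 term by term: the squares give (2221/265)^2*(γ12)^2 + (-72/53)^2*(γ13)^2 + (-432/53)^2*(γ23)^2 = 4932841/70225*(-1) + 5184/2809*(+1) + 186624/2809*(+1) = -49/25 (each basis 2-blade squares to minus the product of its generators' squares); cross terms between blades sharing an index anticommute and cancel. So B^2 = -49/25.
Answer: rotation, certificate B^2 = -49/25. The invariant at work: B^2 = -49/25 is unchanged by conjugation, hence its sign classifies the subgroup whatever basis B is written in.


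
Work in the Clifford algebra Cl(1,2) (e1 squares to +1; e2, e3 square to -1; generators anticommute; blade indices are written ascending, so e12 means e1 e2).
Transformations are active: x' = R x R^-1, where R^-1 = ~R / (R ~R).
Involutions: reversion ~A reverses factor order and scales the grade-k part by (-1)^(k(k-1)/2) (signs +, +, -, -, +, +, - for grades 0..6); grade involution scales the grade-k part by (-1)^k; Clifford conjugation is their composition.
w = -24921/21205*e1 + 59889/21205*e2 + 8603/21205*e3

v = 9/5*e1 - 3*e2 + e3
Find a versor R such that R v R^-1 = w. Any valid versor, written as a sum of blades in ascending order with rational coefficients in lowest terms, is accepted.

The midline construction: v and w both square to -169/25, so reflecting in their sum 13248/21205*e1 - 3726/21205*e2 + 29808/21205*e3 exchanges them.
Answer: 13248/21205*e1 - 3726/21205*e2 + 29808/21205*e3


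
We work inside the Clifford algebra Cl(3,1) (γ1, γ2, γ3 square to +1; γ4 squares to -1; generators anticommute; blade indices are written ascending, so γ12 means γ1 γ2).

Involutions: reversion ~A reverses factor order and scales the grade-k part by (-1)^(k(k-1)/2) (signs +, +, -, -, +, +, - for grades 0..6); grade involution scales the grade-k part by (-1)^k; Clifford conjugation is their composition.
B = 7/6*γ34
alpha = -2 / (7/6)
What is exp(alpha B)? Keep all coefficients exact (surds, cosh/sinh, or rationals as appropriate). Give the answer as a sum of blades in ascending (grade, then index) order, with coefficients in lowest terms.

B^2 = (7/6)^2*(γ34)^2 = 49/36*(+1) = 49/36 (a basis 2-blade squares to minus the product of its generators' squares).
B^2 = 49/36 — since the square is positive, the closed form is hyperbolic: l = 7/6, alpha*l = -2, so exp(alpha B) = cosh(-2) + (sinh(-2)/(7/6))*B = cosh(2) + (-6*sinh(2)/7)*B.
Answer: cosh(2) - sinh(2)*γ34


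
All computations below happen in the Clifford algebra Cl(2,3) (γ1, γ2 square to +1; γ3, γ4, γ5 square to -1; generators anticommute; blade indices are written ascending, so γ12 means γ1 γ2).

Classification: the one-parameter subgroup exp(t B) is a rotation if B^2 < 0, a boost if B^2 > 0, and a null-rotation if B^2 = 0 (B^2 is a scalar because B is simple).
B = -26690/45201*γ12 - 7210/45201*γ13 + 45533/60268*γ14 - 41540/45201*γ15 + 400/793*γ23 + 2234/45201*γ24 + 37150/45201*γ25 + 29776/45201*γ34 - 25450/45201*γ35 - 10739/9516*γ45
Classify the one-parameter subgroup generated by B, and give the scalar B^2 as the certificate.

B^2 term by term: the squares give (-26690/45201)^2*(γ12)^2 + (-7210/45201)^2*(γ13)^2 + (45533/60268)^2*(γ14)^2 + (-41540/45201)^2*(γ15)^2 + (400/793)^2*(γ23)^2 + (2234/45201)^2*(γ24)^2 + (37150/45201)^2*(γ25)^2 + (29776/45201)^2*(γ34)^2 + (-25450/45201)^2*(γ35)^2 + (-10739/9516)^2*(γ45)^2 = 712356100/2043130401*(-1) + 51984100/2043130401*(+1) + 2073254089/3632231824*(+1) + 1725571600/2043130401*(+1) + 160000/628849*(+1) + 4990756/2043130401*(+1) + 1380122500/2043130401*(+1) + 886610176/2043130401*(-1) + 647702500/2043130401*(-1) + 115326121/90554256*(-1) = 0 (each basis 2-blade squares to minus the product of its generators' squares); cross terms between blades sharing an index anticommute and cancel; the commuting (index-disjoint) pairs give grade-4 terms 2*c*c'*(blade product), which cancel blade by blade — γ1234: -1589442880/2043130401 + 32214280/2043130401 + 9106600/11948131 = 0; γ1235: 1358521000/2043130401 + 535703000/2043130401 - 33232000/35844393 = 0; γ1245: 143311955/107533179 - 845775475/681043467 - 185600720/2043130401 = 0; γ1345: 38714095/107533179 + 579407425/681043467 - 2473790080/2043130401 = 0; γ2345: -2147800/1886547 + 113710600/2043130401 + 2212356800/2043130401 = 0 — confirming B is simple. So B^2 = 0.
Answer: null-rotation, certificate B^2 = 0. Because 0 is invariant under every versor sandwich, the classification follows from its sign alone.


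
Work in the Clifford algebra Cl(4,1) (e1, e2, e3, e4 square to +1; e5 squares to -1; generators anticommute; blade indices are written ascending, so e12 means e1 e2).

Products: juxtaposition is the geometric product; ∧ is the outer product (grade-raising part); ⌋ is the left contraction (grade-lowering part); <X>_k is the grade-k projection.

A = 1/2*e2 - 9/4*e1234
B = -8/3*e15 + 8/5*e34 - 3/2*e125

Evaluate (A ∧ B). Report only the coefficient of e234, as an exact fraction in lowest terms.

step 1: 4/3*e125 + 4/5*e234
Answer: 4/5


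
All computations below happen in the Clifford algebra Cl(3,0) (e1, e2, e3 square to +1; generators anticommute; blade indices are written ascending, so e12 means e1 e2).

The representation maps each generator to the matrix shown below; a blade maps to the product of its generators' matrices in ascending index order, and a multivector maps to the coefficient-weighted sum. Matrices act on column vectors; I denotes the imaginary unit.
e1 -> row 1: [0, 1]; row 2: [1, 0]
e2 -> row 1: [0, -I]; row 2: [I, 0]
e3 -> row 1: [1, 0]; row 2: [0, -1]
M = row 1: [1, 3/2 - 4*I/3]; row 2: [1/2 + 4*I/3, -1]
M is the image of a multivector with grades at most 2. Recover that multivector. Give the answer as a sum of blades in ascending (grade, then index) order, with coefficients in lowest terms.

Method: 1, rho(e1), rho(e2), rho(e3) form a trace-orthogonal basis of the 2x2 complex matrices (tr(X Y) = 2 if X = Y, else 0), so M = m0*1 + m1*rho(e1) + m2*rho(e2) + m3*rho(e3) with m0 = tr(M)/2 = 0, m1 = tr(M rho(e1))/2 = 1, m2 = tr(M rho(e2))/2 = 4/3 + I/2, m3 = tr(M rho(e3))/2 = 1.
Multiplying table entries, the bivector images are rho(e12) = I*rho(e3), rho(e13) = -I*rho(e2), rho(e23) = I*rho(e1); with real blade coefficients the real parts of m0..m3 are the coefficients of 1, e1, e2, e3 and the imaginary parts give the bivectors (e23: Im m1, e13: -Im m2, e12: Im m3).
Answer: e1 + 4/3*e2 + e3 - 1/2*e13


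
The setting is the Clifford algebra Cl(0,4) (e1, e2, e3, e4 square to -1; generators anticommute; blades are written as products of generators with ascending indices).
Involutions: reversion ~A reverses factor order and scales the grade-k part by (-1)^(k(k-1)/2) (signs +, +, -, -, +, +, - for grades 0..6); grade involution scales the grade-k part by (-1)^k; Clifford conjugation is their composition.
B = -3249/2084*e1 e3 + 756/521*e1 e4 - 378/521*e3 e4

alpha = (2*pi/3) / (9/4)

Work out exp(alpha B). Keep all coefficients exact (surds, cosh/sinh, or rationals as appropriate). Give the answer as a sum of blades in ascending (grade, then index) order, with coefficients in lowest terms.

B^2 term by term: the squares give (-3249/2084)^2*(e1 e3)^2 + (756/521)^2*(e1 e4)^2 + (-378/521)^2*(e3 e4)^2 = 10556001/4343056*(-1) + 571536/271441*(-1) + 142884/271441*(-1) = -81/16 (each basis 2-blade squares to minus the product of its generators' squares); cross terms between blades sharing an index anticommute and cancel. So B^2 = -81/16.
B^2 = -81/16 — circular case — the even/odd split gives cos and sin: l = 9/4, alpha*l = 2*pi/3, so exp(alpha B) = cos(2*pi/3) + (sin(2*pi/3)/(9/4))*B = -1/2 + (2*sqrt(3)/9)*B.
Answer: -1/2 - 361*sqrt(3)/1042*e1 e3 + 168*sqrt(3)/521*e1 e4 - 84*sqrt(3)/521*e3 e4


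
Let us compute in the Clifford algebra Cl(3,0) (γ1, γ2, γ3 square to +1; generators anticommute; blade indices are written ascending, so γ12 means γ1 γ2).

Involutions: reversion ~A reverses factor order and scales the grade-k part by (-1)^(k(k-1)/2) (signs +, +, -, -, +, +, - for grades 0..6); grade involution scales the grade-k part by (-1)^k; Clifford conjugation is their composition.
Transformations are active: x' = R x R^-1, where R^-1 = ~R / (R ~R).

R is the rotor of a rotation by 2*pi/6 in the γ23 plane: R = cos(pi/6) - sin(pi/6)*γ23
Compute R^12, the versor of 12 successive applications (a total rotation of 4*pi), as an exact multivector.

Rotor phase runs at HALF the rotation angle; powers of one rotor simply add phase, so after 12 steps in γ23 the phase is 12*pi/6 = 2*pi and R^12 = cos(2*pi) - sin(2*pi)*γ23.
cos(2*pi) = 1 and sin(2*pi) = 0, so R^12 = 1. The total rotation 4*pi is 2 full turns, so every vector returns to itself, yet the rotor is +1, back on the identity sheet (an even number of 2*pi turns).
Answer: 1


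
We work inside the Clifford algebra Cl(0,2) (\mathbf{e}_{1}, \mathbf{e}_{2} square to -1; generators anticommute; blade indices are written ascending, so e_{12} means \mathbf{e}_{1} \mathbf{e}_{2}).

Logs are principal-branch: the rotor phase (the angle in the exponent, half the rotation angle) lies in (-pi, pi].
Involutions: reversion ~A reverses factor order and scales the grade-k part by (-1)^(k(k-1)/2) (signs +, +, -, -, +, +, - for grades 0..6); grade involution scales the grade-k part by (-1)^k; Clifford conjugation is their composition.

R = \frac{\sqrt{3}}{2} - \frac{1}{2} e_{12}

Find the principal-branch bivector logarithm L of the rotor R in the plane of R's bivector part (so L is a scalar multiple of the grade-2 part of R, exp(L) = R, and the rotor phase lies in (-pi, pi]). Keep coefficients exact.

The scalar part of R is \frac{\sqrt{3}}{2}, so the principal-branch rotor phase is pinned; divide the bivector part by its sine to get the unit plane — L is the phase times that plane.
Concretely: cos(phase) = \frac{\sqrt{3}}{2} gives phase = ±\frac{\pi}{6}, and since phase/sin(phase) is even the sign is immaterial: L = (phase/sin(phase)) * <R>_2 = (\frac{\pi}{3}) * <R>_2.
Answer: - \frac{\pi}{6} e_{12}


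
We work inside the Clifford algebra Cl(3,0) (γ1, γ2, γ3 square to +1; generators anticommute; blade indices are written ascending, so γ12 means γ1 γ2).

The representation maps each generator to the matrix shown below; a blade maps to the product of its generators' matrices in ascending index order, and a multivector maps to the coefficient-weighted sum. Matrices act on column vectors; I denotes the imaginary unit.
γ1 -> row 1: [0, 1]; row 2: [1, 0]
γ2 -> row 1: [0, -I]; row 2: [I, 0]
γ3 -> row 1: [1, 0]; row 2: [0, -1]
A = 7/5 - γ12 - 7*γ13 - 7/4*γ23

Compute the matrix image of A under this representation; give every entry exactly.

Bivector images (products of the table entries): rho(γ12) = rho(γ1)rho(γ2) = row 1: [I, 0]; row 2: [0, -I]; rho(γ13) = rho(γ1)rho(γ3) = row 1: [0, -1]; row 2: [1, 0]; rho(γ23) = rho(γ2)rho(γ3) = row 1: [0, I]; row 2: [I, 0].
M = (7/5)*1 + (-1)*rho(γ12) + (-7)*rho(γ13) + (-7/4)*rho(γ23), summed entrywise (1 is the identity matrix):
Answer: row 1: [7/5 - I, 7 - 7*I/4]; row 2: [-7 - 7*I/4, 7/5 + I]


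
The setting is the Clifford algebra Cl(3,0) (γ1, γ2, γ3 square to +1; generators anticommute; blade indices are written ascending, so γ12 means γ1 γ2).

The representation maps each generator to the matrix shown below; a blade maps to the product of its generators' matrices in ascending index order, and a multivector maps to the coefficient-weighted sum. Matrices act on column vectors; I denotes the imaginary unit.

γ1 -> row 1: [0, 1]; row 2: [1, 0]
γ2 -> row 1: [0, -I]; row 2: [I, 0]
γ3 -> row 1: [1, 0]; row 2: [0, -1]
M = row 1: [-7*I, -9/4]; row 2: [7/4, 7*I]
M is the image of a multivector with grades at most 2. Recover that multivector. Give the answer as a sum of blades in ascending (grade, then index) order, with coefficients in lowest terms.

Method: 1, rho(γ1), rho(γ2), rho(γ3) form a trace-orthogonal basis of the 2x2 complex matrices (tr(X Y) = 2 if X = Y, else 0), so M = m0*1 + m1*rho(γ1) + m2*rho(γ2) + m3*rho(γ3) with m0 = tr(M)/2 = 0, m1 = tr(M rho(γ1))/2 = -1/4, m2 = tr(M rho(γ2))/2 = -2*I, m3 = tr(M rho(γ3))/2 = -7*I.
Multiplying table entries, the bivector images are rho(γ12) = I*rho(γ3), rho(γ13) = -I*rho(γ2), rho(γ23) = I*rho(γ1); with real blade coefficients the real parts of m0..m3 are the coefficients of 1, γ1, γ2, γ3 and the imaginary parts give the bivectors (γ23: Im m1, γ13: -Im m2, γ12: Im m3).
Answer: -1/4*γ1 - 7*γ12 + 2*γ13


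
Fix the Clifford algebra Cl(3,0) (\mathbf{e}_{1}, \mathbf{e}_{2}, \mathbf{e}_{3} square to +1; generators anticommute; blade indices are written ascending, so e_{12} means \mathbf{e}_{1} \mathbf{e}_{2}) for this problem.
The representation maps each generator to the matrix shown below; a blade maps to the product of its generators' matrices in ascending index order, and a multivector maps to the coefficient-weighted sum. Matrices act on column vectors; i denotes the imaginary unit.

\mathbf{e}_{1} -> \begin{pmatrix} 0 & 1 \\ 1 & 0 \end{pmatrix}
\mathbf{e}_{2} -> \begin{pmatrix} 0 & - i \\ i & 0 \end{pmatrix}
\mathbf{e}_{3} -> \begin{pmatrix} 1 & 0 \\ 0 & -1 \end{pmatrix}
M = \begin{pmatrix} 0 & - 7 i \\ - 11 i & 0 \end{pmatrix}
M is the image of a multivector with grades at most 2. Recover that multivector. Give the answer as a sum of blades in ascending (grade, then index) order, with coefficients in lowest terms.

Method: 1, rho(e_{1}), rho(e_{2}), rho(e_{3}) form a trace-orthogonal basis of the 2x2 complex matrices (tr(X Y) = 2 if X = Y, else 0), so M = m0*1 + m1*rho(e_{1}) + m2*rho(e_{2}) + m3*rho(e_{3}) with m0 = tr(M)/2 = 0, m1 = tr(M rho(e_{1}))/2 = - 9 i, m2 = tr(M rho(e_{2}))/2 = -2, m3 = tr(M rho(e_{3}))/2 = 0.
Multiplying table entries, the bivector images are rho(e_{12}) = i*rho(e_{3}), rho(e_{13}) = -i*rho(e_{2}), rho(e_{23}) = i*rho(e_{1}); with real blade coefficients the real parts of m0..m3 are the coefficients of 1, e_{1}, e_{2}, e_{3} and the imaginary parts give the bivectors (e_{23}: Im m1, e_{13}: -Im m2, e_{12}: Im m3).
Answer: -2 e_{2} - 9 e_{23}


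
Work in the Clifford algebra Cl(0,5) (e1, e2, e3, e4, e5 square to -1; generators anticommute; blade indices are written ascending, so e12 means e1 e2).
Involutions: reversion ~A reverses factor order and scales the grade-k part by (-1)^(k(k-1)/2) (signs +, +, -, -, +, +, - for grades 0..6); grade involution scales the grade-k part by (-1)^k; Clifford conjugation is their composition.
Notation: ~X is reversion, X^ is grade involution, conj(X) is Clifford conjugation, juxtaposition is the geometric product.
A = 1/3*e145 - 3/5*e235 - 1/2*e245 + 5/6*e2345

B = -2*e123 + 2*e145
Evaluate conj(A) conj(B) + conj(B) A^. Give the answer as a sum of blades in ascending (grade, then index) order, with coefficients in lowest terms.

first term: 2/3 - e12 + 6/5*e15 - 5/3*e123 + 5/3*e145 + 6/5*e1234 + e1345 + 2/3*e2345
second term: -2/3 - e12 + 6/5*e15 - 5/3*e123 + 5/3*e145 - 6/5*e1234 - e1345 - 2/3*e2345
Answer: -2*e12 + 12/5*e15 - 10/3*e123 + 10/3*e145


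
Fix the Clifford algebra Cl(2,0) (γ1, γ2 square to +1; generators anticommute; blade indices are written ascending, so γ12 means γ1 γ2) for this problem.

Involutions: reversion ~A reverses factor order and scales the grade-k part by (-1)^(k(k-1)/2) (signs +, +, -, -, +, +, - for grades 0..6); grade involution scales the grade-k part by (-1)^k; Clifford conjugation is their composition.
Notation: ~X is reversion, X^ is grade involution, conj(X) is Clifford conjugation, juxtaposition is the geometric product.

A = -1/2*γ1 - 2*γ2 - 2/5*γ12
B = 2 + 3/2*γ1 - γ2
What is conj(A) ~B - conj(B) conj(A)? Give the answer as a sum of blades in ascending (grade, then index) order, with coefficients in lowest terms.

first term: -5/4 + 3/5*γ1 + 17/5*γ2 - 27/10*γ12
second term: 5/4 + 3/5*γ1 + 17/5*γ2 - 27/10*γ12
Answer: -5/2


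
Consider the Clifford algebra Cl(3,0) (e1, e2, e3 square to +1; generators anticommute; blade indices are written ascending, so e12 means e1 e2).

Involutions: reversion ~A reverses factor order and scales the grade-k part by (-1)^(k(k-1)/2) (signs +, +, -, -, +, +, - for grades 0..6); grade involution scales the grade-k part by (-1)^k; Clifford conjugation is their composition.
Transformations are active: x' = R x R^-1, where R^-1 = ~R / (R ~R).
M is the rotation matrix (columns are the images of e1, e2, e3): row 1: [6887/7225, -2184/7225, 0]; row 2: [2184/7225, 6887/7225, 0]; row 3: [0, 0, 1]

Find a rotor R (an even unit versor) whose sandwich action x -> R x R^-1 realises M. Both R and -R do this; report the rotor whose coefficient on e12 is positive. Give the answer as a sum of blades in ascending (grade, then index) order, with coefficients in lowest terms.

Method: write R = a + b12*e12 + b13*e13 + b23*e23 with a^2 + b12^2 + b13^2 + b23^2 = 1 (so R^-1 = ~R). Expanding the columns R e_j ~R gives tr M = 4a^2 - 1 and, from the antisymmetric part, M21 - M12 = -4a*b12, M13 - M31 = 4a*b13, M32 - M23 = -4a*b23.
Here tr M = 20999/7225, so a^2 = (1 + tr M)/4 = 7056/7225 and a = ±84/85. Taking a = 84/85: M21 - M12 = 4368/7225, M13 - M31 = 0, M32 - M23 = 0, giving b12 = -13/85, b13 = 0, b23 = 0, i.e. R = 84/85 - 13/85*e12.
Its e12 coefficient is negative, so report the other preimage -R.
Answer: -84/85 + 13/85*e12. Uniqueness: Spin(3) -> SO(3) maps R and -R to the same rotation of trace 20999/7225; fixing the sign of the e12 coefficient removes the ambiguity.


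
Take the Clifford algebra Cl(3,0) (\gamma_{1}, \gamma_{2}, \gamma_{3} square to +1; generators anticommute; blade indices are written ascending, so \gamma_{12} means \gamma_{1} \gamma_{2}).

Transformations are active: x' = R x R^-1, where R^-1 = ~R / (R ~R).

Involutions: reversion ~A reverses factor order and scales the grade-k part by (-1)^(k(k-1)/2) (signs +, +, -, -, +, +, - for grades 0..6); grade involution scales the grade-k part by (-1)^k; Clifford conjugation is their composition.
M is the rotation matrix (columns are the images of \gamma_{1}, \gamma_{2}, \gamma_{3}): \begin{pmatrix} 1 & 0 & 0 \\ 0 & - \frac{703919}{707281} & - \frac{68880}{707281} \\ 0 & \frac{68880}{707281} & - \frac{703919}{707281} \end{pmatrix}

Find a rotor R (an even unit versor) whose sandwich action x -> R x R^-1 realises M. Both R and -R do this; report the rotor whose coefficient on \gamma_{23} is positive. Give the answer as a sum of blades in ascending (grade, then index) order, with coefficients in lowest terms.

Method: write R = a + b12*\gamma_{12} + b13*\gamma_{13} + b23*\gamma_{23} with a^2 + b12^2 + b13^2 + b23^2 = 1 (so R^-1 = ~R). Expanding the columns R e_j ~R gives tr M = 4a^2 - 1 and, from the antisymmetric part, M21 - M12 = -4a*b12, M13 - M31 = 4a*b13, M32 - M23 = -4a*b23.
Here tr M = -\frac{700557}{707281}, so a^2 = (1 + tr M)/4 = \frac{1681}{707281} and a = ±\frac{41}{841}. Taking a = \frac{41}{841}: M21 - M12 = 0, M13 - M31 = 0, M32 - M23 = \frac{137760}{707281}, giving b12 = 0, b13 = 0, b23 = -\frac{840}{841}, i.e. R = \frac{41}{841} - \frac{840}{841} \gamma_{23}.
Its \gamma_{23} coefficient is negative, so report the other preimage -R.
Answer: -\frac{41}{841} + \frac{840}{841} \gamma_{23}. Key observation: the double cover Spin(3) -> SO(3) sends R and -R to the same matrix (trace -\frac{700557}{707281} here), so the stated sign of the \gamma_{23} coefficient is what selects one sheet.
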